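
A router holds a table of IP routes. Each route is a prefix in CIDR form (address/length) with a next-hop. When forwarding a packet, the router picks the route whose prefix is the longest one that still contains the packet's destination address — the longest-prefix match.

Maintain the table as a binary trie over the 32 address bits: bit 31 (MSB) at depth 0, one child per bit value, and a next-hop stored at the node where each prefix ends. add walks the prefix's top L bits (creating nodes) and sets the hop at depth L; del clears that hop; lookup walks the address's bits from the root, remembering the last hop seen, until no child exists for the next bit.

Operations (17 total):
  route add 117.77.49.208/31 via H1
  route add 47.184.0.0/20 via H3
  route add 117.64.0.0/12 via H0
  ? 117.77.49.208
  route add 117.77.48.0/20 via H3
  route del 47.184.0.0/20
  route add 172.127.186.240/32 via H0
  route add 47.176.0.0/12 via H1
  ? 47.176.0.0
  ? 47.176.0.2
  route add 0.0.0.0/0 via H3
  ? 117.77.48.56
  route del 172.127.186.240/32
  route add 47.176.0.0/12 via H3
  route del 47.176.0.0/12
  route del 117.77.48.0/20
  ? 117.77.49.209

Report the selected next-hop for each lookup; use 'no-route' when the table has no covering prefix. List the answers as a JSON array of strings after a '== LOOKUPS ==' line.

Process each operation:
  add 117.77.49.208/31 -> H1 at depth 31
  add 47.184.0.0/20 -> H3 at depth 20
  add 117.64.0.0/12 -> H0 at depth 12
  ? 117.77.49.208  path d0:-→d1:-→d2:-→d3:-→d4:-→d5:-→d6:-→d7:-→d8:-→d9:-→d10:-→d11:-→d12:H0→d13:-→d14:-→d15:-→d16:-→d17:-→d18:-→d19:-→d20:-→d21:-→d22:-→d23:-→d24:-→d25:-→d26:-→d27:-→d28:-→d29:-→d30:-→d31:H1  best=H1
  add 117.77.48.0/20 -> H3 at depth 20
  - 47.184.0.0/20 clear@20
  add 172.127.186.240/32 -> H0 at depth 32
  add 47.176.0.0/12 -> H1 at depth 12
  ? 47.176.0.0  path d0:-→d1:-→d2:-→d3:-→d4:-→d5:-→d6:-→d7:-→d8:-→d9:-→d10:-→d11:-→d12:H1  best=H1
  ? 47.176.0.2  path d0:-→d1:-→d2:-→d3:-→d4:-→d5:-→d6:-→d7:-→d8:-→d9:-→d10:-→d11:-→d12:H1  best=H1
  add 0.0.0.0/0 -> H3 at depth 0
  ? 117.77.48.56  path d0:H3→d1:-→d2:-→d3:-→d4:-→d5:-→d6:-→d7:-→d8:-→d9:-→d10:-→d11:-→d12:H0→d13:-→d14:-→d15:-→d16:-→d17:-→d18:-→d19:-→d20:H3→d21:-→d22:-→d23:-  best=H3
  - 172.127.186.240/32 clear@32
  add 47.176.0.0/12 -> H3 at depth 12
  - 47.176.0.0/12 clear@12
  - 117.77.48.0/20 clear@20
  ? 117.77.49.209  path d0:H3→d1:-→d2:-→d3:-→d4:-→d5:-→d6:-→d7:-→d8:-→d9:-→d10:-→d11:-→d12:H0→d13:-→d14:-→d15:-→d16:-→d17:-→d18:-→d19:-→d20:-→d21:-→d22:-→d23:-→d24:-→d25:-→d26:-→d27:-→d28:-→d29:-→d30:-→d31:H1  best=H1

== LOOKUPS ==
["H1","H1","H1","H3","H1"]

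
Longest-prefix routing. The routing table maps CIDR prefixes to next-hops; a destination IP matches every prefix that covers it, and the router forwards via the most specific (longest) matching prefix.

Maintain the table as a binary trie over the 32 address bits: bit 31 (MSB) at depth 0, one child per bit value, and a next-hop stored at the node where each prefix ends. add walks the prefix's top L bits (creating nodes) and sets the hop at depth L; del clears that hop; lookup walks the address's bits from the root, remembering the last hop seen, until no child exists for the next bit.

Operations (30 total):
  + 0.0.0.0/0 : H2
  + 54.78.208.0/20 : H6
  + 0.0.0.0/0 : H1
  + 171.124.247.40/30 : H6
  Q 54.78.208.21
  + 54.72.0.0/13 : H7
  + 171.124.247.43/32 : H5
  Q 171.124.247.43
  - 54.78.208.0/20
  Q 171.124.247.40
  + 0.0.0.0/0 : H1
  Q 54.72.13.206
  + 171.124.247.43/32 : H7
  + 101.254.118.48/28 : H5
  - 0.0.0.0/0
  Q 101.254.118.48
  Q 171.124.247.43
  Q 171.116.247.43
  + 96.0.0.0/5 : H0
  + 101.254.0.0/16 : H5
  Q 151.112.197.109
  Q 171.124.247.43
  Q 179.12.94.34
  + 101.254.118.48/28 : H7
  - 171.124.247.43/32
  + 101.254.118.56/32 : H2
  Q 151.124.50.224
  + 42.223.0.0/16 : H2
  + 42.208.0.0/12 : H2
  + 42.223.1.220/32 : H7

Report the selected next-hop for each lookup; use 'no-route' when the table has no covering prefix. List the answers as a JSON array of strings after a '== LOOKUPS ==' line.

Apply in order:
  + 0.0.0.0/0 (H2) depth=0
  + 54.78.208.0/20 (H6) depth=20
  + 0.0.0.0/0 (H1) depth=0
  + 171.124.247.40/30 (H6) depth=30
  Q 54.78.208.21: descend 00110110010011101101 ; hops seen [H1,H6] ; pick H6
  + 54.72.0.0/13 (H7) depth=13
  + 171.124.247.43/32 (H5) depth=32
  Q 171.124.247.43: descend 10101011011111001111011100101011 ; hops seen [H1,H6,H5] ; pick H5
  - 54.78.208.0/20 clear@20
  Q 171.124.247.40: descend 101010110111110011110111001010 ; hops seen [H1,H6] ; pick H6
  + 0.0.0.0/0 (H1) depth=0
  Q 54.72.13.206: descend 0011011001001 ; hops seen [H1,H7] ; pick H7
  + 171.124.247.43/32 (H7) depth=32
  + 101.254.118.48/28 (H5) depth=28
  - 0.0.0.0/0 clear@0
  Q 101.254.118.48: descend 0110010111111110011101100011 ; hops seen [H5] ; pick H5
  Q 171.124.247.43: descend 10101011011111001111011100101011 ; hops seen [H6,H7] ; pick H7
  Q 171.116.247.43: descend 101010110111 ; hops seen [∅] ; pick no-route
  + 96.0.0.0/5 (H0) depth=5
  + 101.254.0.0/16 (H5) depth=16
  Q 151.112.197.109: descend 10 ; hops seen [∅] ; pick no-route
  Q 171.124.247.43: descend 10101011011111001111011100101011 ; hops seen [H6,H7] ; pick H7
  Q 179.12.94.34: descend 101 ; hops seen [∅] ; pick no-route
  + 101.254.118.48/28 (H7) depth=28
  - 171.124.247.43/32 clear@32
  + 101.254.118.56/32 (H2) depth=32
  Q 151.124.50.224: descend 10 ; hops seen [∅] ; pick no-route
  + 42.223.0.0/16 (H2) depth=16
  + 42.208.0.0/12 (H2) depth=12
  + 42.223.1.220/32 (H7) depth=32

== LOOKUPS ==
["H6","H5","H6","H7","H5","H7","no-route","no-route","H7","no-route","no-route"]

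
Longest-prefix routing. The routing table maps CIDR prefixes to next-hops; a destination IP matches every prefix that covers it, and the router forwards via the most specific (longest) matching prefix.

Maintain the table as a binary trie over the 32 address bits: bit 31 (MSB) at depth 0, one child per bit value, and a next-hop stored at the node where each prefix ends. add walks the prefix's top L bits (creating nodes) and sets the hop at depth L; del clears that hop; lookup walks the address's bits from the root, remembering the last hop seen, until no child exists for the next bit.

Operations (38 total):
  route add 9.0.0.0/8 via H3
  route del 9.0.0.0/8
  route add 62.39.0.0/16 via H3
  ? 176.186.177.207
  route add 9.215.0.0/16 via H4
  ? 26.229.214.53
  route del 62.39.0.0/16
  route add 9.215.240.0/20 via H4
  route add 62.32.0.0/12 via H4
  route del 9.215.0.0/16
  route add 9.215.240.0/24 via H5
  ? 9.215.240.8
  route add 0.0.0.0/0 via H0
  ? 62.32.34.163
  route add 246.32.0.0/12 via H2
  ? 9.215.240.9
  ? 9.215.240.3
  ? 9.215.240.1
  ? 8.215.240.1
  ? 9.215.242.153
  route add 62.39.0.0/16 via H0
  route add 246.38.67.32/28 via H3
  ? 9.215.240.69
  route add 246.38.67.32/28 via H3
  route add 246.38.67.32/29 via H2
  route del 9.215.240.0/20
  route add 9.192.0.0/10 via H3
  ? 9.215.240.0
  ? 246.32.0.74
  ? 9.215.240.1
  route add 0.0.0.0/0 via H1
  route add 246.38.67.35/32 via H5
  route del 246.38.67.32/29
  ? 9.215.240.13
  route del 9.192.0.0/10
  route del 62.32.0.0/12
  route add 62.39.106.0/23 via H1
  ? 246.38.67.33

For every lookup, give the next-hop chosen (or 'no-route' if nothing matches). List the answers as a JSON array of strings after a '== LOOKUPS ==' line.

Trace:
  + 9.0.0.0/8 (H3) depth=8
  del 9.0.0.0/8 (clear depth 8)
  + 62.39.0.0/16 (H3) depth=16
  ? 176.186.177.207  path d0:-  best=no-route
  + 9.215.0.0/16 (H4) depth=16
  ? 26.229.214.53  path d0:-→d1:-→d2:-→d3:-  best=no-route
  del 62.39.0.0/16 (clear depth 16)
  + 9.215.240.0/20 (H4) depth=20
  + 62.32.0.0/12 (H4) depth=12
  del 9.215.0.0/16 (clear depth 16)
  + 9.215.240.0/24 (H5) depth=24
  ? 9.215.240.8  path d0:-→d1:-→d2:-→d3:-→d4:-→d5:-→d6:-→d7:-→d8:-→d9:-→d10:-→d11:-→d12:-→d13:-→d14:-→d15:-→d16:-→d17:-→d18:-→d19:-→d20:H4→d21:-→d22:-→d23:-→d24:H5  best=H5
  + 0.0.0.0/0 (H0) depth=0
  ? 62.32.34.163  path d0:H0→d1:-→d2:-→d3:-→d4:-→d5:-→d6:-→d7:-→d8:-→d9:-→d10:-→d11:-→d12:H4→d13:-  best=H4
  + 246.32.0.0/12 (H2) depth=12
  ? 9.215.240.9  path d0:H0→d1:-→d2:-→d3:-→d4:-→d5:-→d6:-→d7:-→d8:-→d9:-→d10:-→d11:-→d12:-→d13:-→d14:-→d15:-→d16:-→d17:-→d18:-→d19:-→d20:H4→d21:-→d22:-→d23:-→d24:H5  best=H5
  ? 9.215.240.3  path d0:H0→d1:-→d2:-→d3:-→d4:-→d5:-→d6:-→d7:-→d8:-→d9:-→d10:-→d11:-→d12:-→d13:-→d14:-→d15:-→d16:-→d17:-→d18:-→d19:-→d20:H4→d21:-→d22:-→d23:-→d24:H5  best=H5
  ? 9.215.240.1  path d0:H0→d1:-→d2:-→d3:-→d4:-→d5:-→d6:-→d7:-→d8:-→d9:-→d10:-→d11:-→d12:-→d13:-→d14:-→d15:-→d16:-→d17:-→d18:-→d19:-→d20:H4→d21:-→d22:-→d23:-→d24:H5  best=H5
  ? 8.215.240.1  path d0:H0→d1:-→d2:-→d3:-→d4:-→d5:-→d6:-→d7:-  best=H0
  ? 9.215.242.153  path d0:H0→d1:-→d2:-→d3:-→d4:-→d5:-→d6:-→d7:-→d8:-→d9:-→d10:-→d11:-→d12:-→d13:-→d14:-→d15:-→d16:-→d17:-→d18:-→d19:-→d20:H4→d21:-→d22:-  best=H4
  + 62.39.0.0/16 (H0) depth=16
  + 246.38.67.32/28 (H3) depth=28
  ? 9.215.240.69  path d0:H0→d1:-→d2:-→d3:-→d4:-→d5:-→d6:-→d7:-→d8:-→d9:-→d10:-→d11:-→d12:-→d13:-→d14:-→d15:-→d16:-→d17:-→d18:-→d19:-→d20:H4→d21:-→d22:-→d23:-→d24:H5  best=H5
  + 246.38.67.32/28 (H3) depth=28
  + 246.38.67.32/29 (H2) depth=29
  del 9.215.240.0/20 (clear depth 20)
  + 9.192.0.0/10 (H3) depth=10
  ? 9.215.240.0  path d0:H0→d1:-→d2:-→d3:-→d4:-→d5:-→d6:-→d7:-→d8:-→d9:-→d10:H3→d11:-→d12:-→d13:-→d14:-→d15:-→d16:-→d17:-→d18:-→d19:-→d20:-→d21:-→d22:-→d23:-→d24:H5  best=H5
  ? 246.32.0.74  path d0:H0→d1:-→d2:-→d3:-→d4:-→d5:-→d6:-→d7:-→d8:-→d9:-→d10:-→d11:-→d12:H2→d13:-  best=H2
  ? 9.215.240.1  path d0:H0→d1:-→d2:-→d3:-→d4:-→d5:-→d6:-→d7:-→d8:-→d9:-→d10:H3→d11:-→d12:-→d13:-→d14:-→d15:-→d16:-→d17:-→d18:-→d19:-→d20:-→d21:-→d22:-→d23:-→d24:H5  best=H5
  + 0.0.0.0/0 (H1) depth=0
  + 246.38.67.35/32 (H5) depth=32
  del 246.38.67.32/29 (clear depth 29)
  ? 9.215.240.13  path d0:H1→d1:-→d2:-→d3:-→d4:-→d5:-→d6:-→d7:-→d8:-→d9:-→d10:H3→d11:-→d12:-→d13:-→d14:-→d15:-→d16:-→d17:-→d18:-→d19:-→d20:-→d21:-→d22:-→d23:-→d24:H5  best=H5
  del 9.192.0.0/10 (clear depth 10)
  del 62.32.0.0/12 (clear depth 12)
  + 62.39.106.0/23 (H1) depth=23
  ? 246.38.67.33  path d0:H1→d1:-→d2:-→d3:-→d4:-→d5:-→d6:-→d7:-→d8:-→d9:-→d10:-→d11:-→d12:H2→d13:-→d14:-→d15:-→d16:-→d17:-→d18:-→d19:-→d20:-→d21:-→d22:-→d23:-→d24:-→d25:-→d26:-→d27:-→d28:H3→d29:-→d30:-  best=H3

== LOOKUPS ==
["no-route","no-route","H5","H4","H5","H5","H5","H0","H4","H5","H5","H2","H5","H5","H3"]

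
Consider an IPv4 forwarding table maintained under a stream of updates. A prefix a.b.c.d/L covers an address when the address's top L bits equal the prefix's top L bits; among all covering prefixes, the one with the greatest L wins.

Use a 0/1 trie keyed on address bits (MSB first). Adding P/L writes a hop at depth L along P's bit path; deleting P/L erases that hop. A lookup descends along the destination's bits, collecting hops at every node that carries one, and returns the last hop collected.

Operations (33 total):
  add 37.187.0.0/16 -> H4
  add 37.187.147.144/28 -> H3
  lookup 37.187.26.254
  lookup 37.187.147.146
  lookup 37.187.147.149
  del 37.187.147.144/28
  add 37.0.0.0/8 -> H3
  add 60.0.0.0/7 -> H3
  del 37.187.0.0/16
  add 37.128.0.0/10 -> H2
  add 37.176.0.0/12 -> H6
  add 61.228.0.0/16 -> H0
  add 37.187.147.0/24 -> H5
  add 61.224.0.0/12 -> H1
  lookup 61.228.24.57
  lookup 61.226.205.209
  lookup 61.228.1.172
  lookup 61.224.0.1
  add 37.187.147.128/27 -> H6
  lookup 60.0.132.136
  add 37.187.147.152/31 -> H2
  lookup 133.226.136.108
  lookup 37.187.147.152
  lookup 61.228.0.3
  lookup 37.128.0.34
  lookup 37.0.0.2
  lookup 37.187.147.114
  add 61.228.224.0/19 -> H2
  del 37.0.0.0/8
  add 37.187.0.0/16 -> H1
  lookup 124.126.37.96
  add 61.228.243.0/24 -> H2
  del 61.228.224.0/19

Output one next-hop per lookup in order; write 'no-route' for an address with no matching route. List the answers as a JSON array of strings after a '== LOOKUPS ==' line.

Trace:
  add 37.187.0.0/16 -> H4 at depth 16
  add 37.187.147.144/28 -> H3 at depth 28
  ? 37.187.26.254  path d0:-→d1:-→d2:-→d3:-→d4:-→d5:-→d6:-→d7:-→d8:-→d9:-→d10:-→d11:-→d12:-→d13:-→d14:-→d15:-→d16:H4  best=H4
  ? 37.187.147.146  path d0:-→d1:-→d2:-→d3:-→d4:-→d5:-→d6:-→d7:-→d8:-→d9:-→d10:-→d11:-→d12:-→d13:-→d14:-→d15:-→d16:H4→d17:-→d18:-→d19:-→d20:-→d21:-→d22:-→d23:-→d24:-→d25:-→d26:-→d27:-→d28:H3  best=H3
  ? 37.187.147.149  path d0:-→d1:-→d2:-→d3:-→d4:-→d5:-→d6:-→d7:-→d8:-→d9:-→d10:-→d11:-→d12:-→d13:-→d14:-→d15:-→d16:H4→d17:-→d18:-→d19:-→d20:-→d21:-→d22:-→d23:-→d24:-→d25:-→d26:-→d27:-→d28:H3  best=H3
  - 37.187.147.144/28 clear@28
  add 37.0.0.0/8 -> H3 at depth 8
  add 60.0.0.0/7 -> H3 at depth 7
  - 37.187.0.0/16 clear@16
  add 37.128.0.0/10 -> H2 at depth 10
  add 37.176.0.0/12 -> H6 at depth 12
  add 61.228.0.0/16 -> H0 at depth 16
  add 37.187.147.0/24 -> H5 at depth 24
  add 61.224.0.0/12 -> H1 at depth 12
  ? 61.228.24.57  path d0:-→d1:-→d2:-→d3:-→d4:-→d5:-→d6:-→d7:H3→d8:-→d9:-→d10:-→d11:-→d12:H1→d13:-→d14:-→d15:-→d16:H0  best=H0
  ? 61.226.205.209  path d0:-→d1:-→d2:-→d3:-→d4:-→d5:-→d6:-→d7:H3→d8:-→d9:-→d10:-→d11:-→d12:H1→d13:-  best=H1
  ? 61.228.1.172  path d0:-→d1:-→d2:-→d3:-→d4:-→d5:-→d6:-→d7:H3→d8:-→d9:-→d10:-→d11:-→d12:H1→d13:-→d14:-→d15:-→d16:H0  best=H0
  ? 61.224.0.1  path d0:-→d1:-→d2:-→d3:-→d4:-→d5:-→d6:-→d7:H3→d8:-→d9:-→d10:-→d11:-→d12:H1→d13:-  best=H1
  add 37.187.147.128/27 -> H6 at depth 27
  ? 60.0.132.136  path d0:-→d1:-→d2:-→d3:-→d4:-→d5:-→d6:-→d7:H3  best=H3
  add 37.187.147.152/31 -> H2 at depth 31
  ? 133.226.136.108  path d0:-  best=no-route
  ? 37.187.147.152  path d0:-→d1:-→d2:-→d3:-→d4:-→d5:-→d6:-→d7:-→d8:H3→d9:-→d10:H2→d11:-→d12:H6→d13:-→d14:-→d15:-→d16:-→d17:-→d18:-→d19:-→d20:-→d21:-→d22:-→d23:-→d24:H5→d25:-→d26:-→d27:H6→d28:-→d29:-→d30:-→d31:H2  best=H2
  ? 61.228.0.3  path d0:-→d1:-→d2:-→d3:-→d4:-→d5:-→d6:-→d7:H3→d8:-→d9:-→d10:-→d11:-→d12:H1→d13:-→d14:-→d15:-→d16:H0  best=H0
  ? 37.128.0.34  path d0:-→d1:-→d2:-→d3:-→d4:-→d5:-→d6:-→d7:-→d8:H3→d9:-→d10:H2  best=H2
  ? 37.0.0.2  path d0:-→d1:-→d2:-→d3:-→d4:-→d5:-→d6:-→d7:-→d8:H3  best=H3
  ? 37.187.147.114  path d0:-→d1:-→d2:-→d3:-→d4:-→d5:-→d6:-→d7:-→d8:H3→d9:-→d10:H2→d11:-→d12:H6→d13:-→d14:-→d15:-→d16:-→d17:-→d18:-→d19:-→d20:-→d21:-→d22:-→d23:-→d24:H5  best=H5
  add 61.228.224.0/19 -> H2 at depth 19
  - 37.0.0.0/8 clear@8
  add 37.187.0.0/16 -> H1 at depth 16
  ? 124.126.37.96  path d0:-→d1:-  best=no-route
  add 61.228.243.0/24 -> H2 at depth 24
  - 61.228.224.0/19 clear@19

== LOOKUPS ==
["H4","H3","H3","H0","H1","H0","H1","H3","no-route","H2","H0","H2","H3","H5","no-route"]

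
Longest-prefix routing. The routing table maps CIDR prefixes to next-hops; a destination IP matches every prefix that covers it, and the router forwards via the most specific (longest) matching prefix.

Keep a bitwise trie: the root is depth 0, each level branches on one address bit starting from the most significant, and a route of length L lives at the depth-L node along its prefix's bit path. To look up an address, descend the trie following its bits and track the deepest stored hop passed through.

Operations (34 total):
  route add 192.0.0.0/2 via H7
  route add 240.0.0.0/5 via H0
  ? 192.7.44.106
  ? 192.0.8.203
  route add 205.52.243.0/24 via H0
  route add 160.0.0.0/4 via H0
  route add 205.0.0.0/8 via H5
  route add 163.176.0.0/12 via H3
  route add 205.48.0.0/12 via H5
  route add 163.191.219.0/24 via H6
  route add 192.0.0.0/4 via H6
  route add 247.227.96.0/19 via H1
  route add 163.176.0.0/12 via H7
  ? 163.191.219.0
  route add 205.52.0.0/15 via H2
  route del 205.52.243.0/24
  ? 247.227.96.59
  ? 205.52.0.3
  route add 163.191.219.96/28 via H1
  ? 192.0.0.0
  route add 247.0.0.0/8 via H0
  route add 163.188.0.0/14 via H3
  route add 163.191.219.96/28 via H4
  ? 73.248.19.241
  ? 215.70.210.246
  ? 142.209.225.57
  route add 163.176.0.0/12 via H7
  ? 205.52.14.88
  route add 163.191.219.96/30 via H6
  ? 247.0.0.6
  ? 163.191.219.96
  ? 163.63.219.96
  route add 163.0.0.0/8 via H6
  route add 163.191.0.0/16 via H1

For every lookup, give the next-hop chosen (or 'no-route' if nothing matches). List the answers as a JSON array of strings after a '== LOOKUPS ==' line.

Process each operation:
  + 192.0.0.0/2 (H7) depth=2
  + 240.0.0.0/5 (H0) depth=5
  lookup 192.7.44.106: bits 11 walk d0:-→d1:-→d2:H7 -> H7
  lookup 192.0.8.203: bits 11 walk d0:-→d1:-→d2:H7 -> H7
  + 205.52.243.0/24 (H0) depth=24
  + 160.0.0.0/4 (H0) depth=4
  + 205.0.0.0/8 (H5) depth=8
  + 163.176.0.0/12 (H3) depth=12
  + 205.48.0.0/12 (H5) depth=12
  + 163.191.219.0/24 (H6) depth=24
  + 192.0.0.0/4 (H6) depth=4
  + 247.227.96.0/19 (H1) depth=19
  + 163.176.0.0/12 (H7) depth=12
  lookup 163.191.219.0: bits 101000111011111111011011 walk d0:-→d1:-→d2:-→d3:-→d4:H0→d5:-→d6:-→d7:-→d8:-→d9:-→d10:-→d11:-→d12:H7→d13:-→d14:-→d15:-→d16:-→d17:-→d18:-→d19:-→d20:-→d21:-→d22:-→d23:-→d24:H6 -> H6
  + 205.52.0.0/15 (H2) depth=15
  - 205.52.243.0/24 clear@24
  lookup 247.227.96.59: bits 1111011111100011011 walk d0:-→d1:-→d2:H7→d3:-→d4:-→d5:H0→d6:-→d7:-→d8:-→d9:-→d10:-→d11:-→d12:-→d13:-→d14:-→d15:-→d16:-→d17:-→d18:-→d19:H1 -> H1
  lookup 205.52.0.3: bits 1100110100110100 walk d0:-→d1:-→d2:H7→d3:-→d4:H6→d5:-→d6:-→d7:-→d8:H5→d9:-→d10:-→d11:-→d12:H5→d13:-→d14:-→d15:H2→d16:- -> H2
  + 163.191.219.96/28 (H1) depth=28
  lookup 192.0.0.0: bits 1100 walk d0:-→d1:-→d2:H7→d3:-→d4:H6 -> H6
  + 247.0.0.0/8 (H0) depth=8
  + 163.188.0.0/14 (H3) depth=14
  + 163.191.219.96/28 (H4) depth=28
  lookup 73.248.19.241: bits ε walk d0:- -> no-route
  lookup 215.70.210.246: bits 110 walk d0:-→d1:-→d2:H7→d3:- -> H7
  lookup 142.209.225.57: bits 10 walk d0:-→d1:-→d2:- -> no-route
  + 163.176.0.0/12 (H7) depth=12
  lookup 205.52.14.88: bits 1100110100110100 walk d0:-→d1:-→d2:H7→d3:-→d4:H6→d5:-→d6:-→d7:-→d8:H5→d9:-→d10:-→d11:-→d12:H5→d13:-→d14:-→d15:H2→d16:- -> H2
  + 163.191.219.96/30 (H6) depth=30
  lookup 247.0.0.6: bits 11110111 walk d0:-→d1:-→d2:H7→d3:-→d4:-→d5:H0→d6:-→d7:-→d8:H0 -> H0
  lookup 163.191.219.96: bits 101000111011111111011011011000 walk d0:-→d1:-→d2:-→d3:-→d4:H0→d5:-→d6:-→d7:-→d8:-→d9:-→d10:-→d11:-→d12:H7→d13:-→d14:H3→d15:-→d16:-→d17:-→d18:-→d19:-→d20:-→d21:-→d22:-→d23:-→d24:H6→d25:-→d26:-→d27:-→d28:H4→d29:-→d30:H6 -> H6
  lookup 163.63.219.96: bits 10100011 walk d0:-→d1:-→d2:-→d3:-→d4:H0→d5:-→d6:-→d7:-→d8:- -> H0
  + 163.0.0.0/8 (H6) depth=8
  + 163.191.0.0/16 (H1) depth=16

== LOOKUPS ==
["H7","H7","H6","H1","H2","H6","no-route","H7","no-route","H2","H0","H6","H0"]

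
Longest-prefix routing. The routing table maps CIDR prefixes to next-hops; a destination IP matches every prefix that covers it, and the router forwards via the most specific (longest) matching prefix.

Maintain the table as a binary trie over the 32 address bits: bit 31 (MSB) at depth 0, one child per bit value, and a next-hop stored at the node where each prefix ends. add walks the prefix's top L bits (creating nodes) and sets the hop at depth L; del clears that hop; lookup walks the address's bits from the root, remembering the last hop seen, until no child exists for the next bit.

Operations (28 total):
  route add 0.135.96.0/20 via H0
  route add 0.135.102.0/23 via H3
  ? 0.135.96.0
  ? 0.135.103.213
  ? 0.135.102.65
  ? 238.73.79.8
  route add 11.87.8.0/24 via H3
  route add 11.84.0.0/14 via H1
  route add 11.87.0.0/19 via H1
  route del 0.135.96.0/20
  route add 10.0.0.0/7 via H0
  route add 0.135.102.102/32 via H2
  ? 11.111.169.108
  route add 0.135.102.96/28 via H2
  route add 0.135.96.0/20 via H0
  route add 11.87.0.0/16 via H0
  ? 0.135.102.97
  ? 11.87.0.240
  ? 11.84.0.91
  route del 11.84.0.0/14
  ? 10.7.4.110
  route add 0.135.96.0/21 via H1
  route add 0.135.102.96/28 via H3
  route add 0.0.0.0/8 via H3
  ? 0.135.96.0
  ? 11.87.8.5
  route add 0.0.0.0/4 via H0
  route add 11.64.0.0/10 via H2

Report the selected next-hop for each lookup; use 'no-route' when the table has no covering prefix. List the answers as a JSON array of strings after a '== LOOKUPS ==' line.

Process each operation:
  + 0.135.96.0/20 (H0) depth=20
  + 0.135.102.0/23 (H3) depth=23
  ? 0.135.96.0  path d0:-→d1:-→d2:-→d3:-→d4:-→d5:-→d6:-→d7:-→d8:-→d9:-→d10:-→d11:-→d12:-→d13:-→d14:-→d15:-→d16:-→d17:-→d18:-→d19:-→d20:H0→d21:-  best=H0
  ? 0.135.103.213  path d0:-→d1:-→d2:-→d3:-→d4:-→d5:-→d6:-→d7:-→d8:-→d9:-→d10:-→d11:-→d12:-→d13:-→d14:-→d15:-→d16:-→d17:-→d18:-→d19:-→d20:H0→d21:-→d22:-→d23:H3  best=H3
  ? 0.135.102.65  path d0:-→d1:-→d2:-→d3:-→d4:-→d5:-→d6:-→d7:-→d8:-→d9:-→d10:-→d11:-→d12:-→d13:-→d14:-→d15:-→d16:-→d17:-→d18:-→d19:-→d20:H0→d21:-→d22:-→d23:H3  best=H3
  ? 238.73.79.8  path d0:-  best=no-route
  + 11.87.8.0/24 (H3) depth=24
  + 11.84.0.0/14 (H1) depth=14
  + 11.87.0.0/19 (H1) depth=19
  del 0.135.96.0/20 (clear depth 20)
  + 10.0.0.0/7 (H0) depth=7
  + 0.135.102.102/32 (H2) depth=32
  ? 11.111.169.108  path d0:-→d1:-→d2:-→d3:-→d4:-→d5:-→d6:-→d7:H0→d8:-→d9:-→d10:-  best=H0
  + 0.135.102.96/28 (H2) depth=28
  + 0.135.96.0/20 (H0) depth=20
  + 11.87.0.0/16 (H0) depth=16
  ? 0.135.102.97  path d0:-→d1:-→d2:-→d3:-→d4:-→d5:-→d6:-→d7:-→d8:-→d9:-→d10:-→d11:-→d12:-→d13:-→d14:-→d15:-→d16:-→d17:-→d18:-→d19:-→d20:H0→d21:-→d22:-→d23:H3→d24:-→d25:-→d26:-→d27:-→d28:H2→d29:-  best=H2
  ? 11.87.0.240  path d0:-→d1:-→d2:-→d3:-→d4:-→d5:-→d6:-→d7:H0→d8:-→d9:-→d10:-→d11:-→d12:-→d13:-→d14:H1→d15:-→d16:H0→d17:-→d18:-→d19:H1→d20:-  best=H1
  ? 11.84.0.91  path d0:-→d1:-→d2:-→d3:-→d4:-→d5:-→d6:-→d7:H0→d8:-→d9:-→d10:-→d11:-→d12:-→d13:-→d14:H1  best=H1
  del 11.84.0.0/14 (clear depth 14)
  ? 10.7.4.110  path d0:-→d1:-→d2:-→d3:-→d4:-→d5:-→d6:-→d7:H0  best=H0
  + 0.135.96.0/21 (H1) depth=21
  + 0.135.102.96/28 (H3) depth=28
  + 0.0.0.0/8 (H3) depth=8
  ? 0.135.96.0  path d0:-→d1:-→d2:-→d3:-→d4:-→d5:-→d6:-→d7:-→d8:H3→d9:-→d10:-→d11:-→d12:-→d13:-→d14:-→d15:-→d16:-→d17:-→d18:-→d19:-→d20:H0→d21:H1  best=H1
  ? 11.87.8.5  path d0:-→d1:-→d2:-→d3:-→d4:-→d5:-→d6:-→d7:H0→d8:-→d9:-→d10:-→d11:-→d12:-→d13:-→d14:-→d15:-→d16:H0→d17:-→d18:-→d19:H1→d20:-→d21:-→d22:-→d23:-→d24:H3  best=H3
  + 0.0.0.0/4 (H0) depth=4
  + 11.64.0.0/10 (H2) depth=10

== LOOKUPS ==
["H0","H3","H3","no-route","H0","H2","H1","H1","H0","H1","H3"]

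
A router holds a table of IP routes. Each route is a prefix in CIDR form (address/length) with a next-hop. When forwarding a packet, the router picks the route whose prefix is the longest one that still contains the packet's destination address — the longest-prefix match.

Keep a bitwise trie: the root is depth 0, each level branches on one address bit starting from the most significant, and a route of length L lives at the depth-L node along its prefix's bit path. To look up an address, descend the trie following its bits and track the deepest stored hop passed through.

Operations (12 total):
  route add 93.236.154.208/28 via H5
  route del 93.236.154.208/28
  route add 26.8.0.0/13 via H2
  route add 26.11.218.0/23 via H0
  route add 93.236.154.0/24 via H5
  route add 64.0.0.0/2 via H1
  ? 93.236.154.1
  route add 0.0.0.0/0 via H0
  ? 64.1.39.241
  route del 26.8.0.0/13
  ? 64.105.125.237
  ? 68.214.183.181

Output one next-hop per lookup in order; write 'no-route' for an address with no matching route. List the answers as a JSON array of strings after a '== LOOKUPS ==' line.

Process each operation:
  add 93.236.154.208/28 -> H5 at depth 28
  - 93.236.154.208/28 clear@28
  add 26.8.0.0/13 -> H2 at depth 13
  add 26.11.218.0/23 -> H0 at depth 23
  add 93.236.154.0/24 -> H5 at depth 24
  add 64.0.0.0/2 -> H1 at depth 2
  ? 93.236.154.1  path d0:-→d1:-→d2:H1→d3:-→d4:-→d5:-→d6:-→d7:-→d8:-→d9:-→d10:-→d11:-→d12:-→d13:-→d14:-→d15:-→d16:-→d17:-→d18:-→d19:-→d20:-→d21:-→d22:-→d23:-→d24:H5  best=H5
  add 0.0.0.0/0 -> H0 at depth 0
  ? 64.1.39.241  path d0:H0→d1:-→d2:H1→d3:-  best=H1
  - 26.8.0.0/13 clear@13
  ? 64.105.125.237  path d0:H0→d1:-→d2:H1→d3:-  best=H1
  ? 68.214.183.181  path d0:H0→d1:-→d2:H1→d3:-  best=H1

== LOOKUPS ==
["H5","H1","H1","H1"]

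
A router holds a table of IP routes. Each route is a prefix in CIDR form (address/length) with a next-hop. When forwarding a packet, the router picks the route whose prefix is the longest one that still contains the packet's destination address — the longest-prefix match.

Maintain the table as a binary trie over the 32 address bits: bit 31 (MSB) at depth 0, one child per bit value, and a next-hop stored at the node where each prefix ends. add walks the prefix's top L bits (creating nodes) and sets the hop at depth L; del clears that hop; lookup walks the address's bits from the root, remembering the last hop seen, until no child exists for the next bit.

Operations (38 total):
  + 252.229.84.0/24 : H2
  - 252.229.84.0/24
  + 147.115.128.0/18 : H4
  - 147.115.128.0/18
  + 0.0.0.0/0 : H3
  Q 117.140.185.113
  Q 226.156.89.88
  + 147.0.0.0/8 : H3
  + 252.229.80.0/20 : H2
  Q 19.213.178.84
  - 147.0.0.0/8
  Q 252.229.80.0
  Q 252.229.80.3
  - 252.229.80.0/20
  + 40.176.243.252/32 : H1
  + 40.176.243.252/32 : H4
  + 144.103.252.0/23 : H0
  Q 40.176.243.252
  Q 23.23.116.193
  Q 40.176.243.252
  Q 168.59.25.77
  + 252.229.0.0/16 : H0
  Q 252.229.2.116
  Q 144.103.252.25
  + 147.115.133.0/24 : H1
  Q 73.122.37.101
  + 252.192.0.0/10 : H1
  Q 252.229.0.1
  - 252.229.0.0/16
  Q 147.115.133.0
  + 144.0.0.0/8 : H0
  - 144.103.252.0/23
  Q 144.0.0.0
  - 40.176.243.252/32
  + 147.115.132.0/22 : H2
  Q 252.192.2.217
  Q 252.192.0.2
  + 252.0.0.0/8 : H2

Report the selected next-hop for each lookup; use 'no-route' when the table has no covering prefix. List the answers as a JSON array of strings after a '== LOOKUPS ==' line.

Apply in order:
  add 252.229.84.0/24 -> H2 at depth 24
  - 252.229.84.0/24 clear@24
  add 147.115.128.0/18 -> H4 at depth 18
  - 147.115.128.0/18 clear@18
  add 0.0.0.0/0 -> H3 at depth 0
  Q 117.140.185.113: descend ε ; hops seen [H3] ; pick H3
  Q 226.156.89.88: descend 111 ; hops seen [H3] ; pick H3
  add 147.0.0.0/8 -> H3 at depth 8
  add 252.229.80.0/20 -> H2 at depth 20
  Q 19.213.178.84: descend ε ; hops seen [H3] ; pick H3
  - 147.0.0.0/8 clear@8
  Q 252.229.80.0: descend 111111001110010101010 ; hops seen [H3,H2] ; pick H2
  Q 252.229.80.3: descend 111111001110010101010 ; hops seen [H3,H2] ; pick H2
  - 252.229.80.0/20 clear@20
  add 40.176.243.252/32 -> H1 at depth 32
  add 40.176.243.252/32 -> H4 at depth 32
  add 144.103.252.0/23 -> H0 at depth 23
  Q 40.176.243.252: descend 00101000101100001111001111111100 ; hops seen [H3,H4] ; pick H4
  Q 23.23.116.193: descend 00 ; hops seen [H3] ; pick H3
  Q 40.176.243.252: descend 00101000101100001111001111111100 ; hops seen [H3,H4] ; pick H4
  Q 168.59.25.77: descend 10 ; hops seen [H3] ; pick H3
  add 252.229.0.0/16 -> H0 at depth 16
  Q 252.229.2.116: descend 11111100111001010 ; hops seen [H3,H0] ; pick H0
  Q 144.103.252.25: descend 10010000011001111111110 ; hops seen [H3,H0] ; pick H0
  add 147.115.133.0/24 -> H1 at depth 24
  Q 73.122.37.101: descend 0 ; hops seen [H3] ; pick H3
  add 252.192.0.0/10 -> H1 at depth 10
  Q 252.229.0.1: descend 11111100111001010 ; hops seen [H3,H1,H0] ; pick H0
  - 252.229.0.0/16 clear@16
  Q 147.115.133.0: descend 100100110111001110000101 ; hops seen [H3,H1] ; pick H1
  add 144.0.0.0/8 -> H0 at depth 8
  - 144.103.252.0/23 clear@23
  Q 144.0.0.0: descend 100100000 ; hops seen [H3,H0] ; pick H0
  - 40.176.243.252/32 clear@32
  add 147.115.132.0/22 -> H2 at depth 22
  Q 252.192.2.217: descend 1111110011 ; hops seen [H3,H1] ; pick H1
  Q 252.192.0.2: descend 1111110011 ; hops seen [H3,H1] ; pick H1
  add 252.0.0.0/8 -> H2 at depth 8

== LOOKUPS ==
["H3","H3","H3","H2","H2","H4","H3","H4","H3","H0","H0","H3","H0","H1","H0","H1","H1"]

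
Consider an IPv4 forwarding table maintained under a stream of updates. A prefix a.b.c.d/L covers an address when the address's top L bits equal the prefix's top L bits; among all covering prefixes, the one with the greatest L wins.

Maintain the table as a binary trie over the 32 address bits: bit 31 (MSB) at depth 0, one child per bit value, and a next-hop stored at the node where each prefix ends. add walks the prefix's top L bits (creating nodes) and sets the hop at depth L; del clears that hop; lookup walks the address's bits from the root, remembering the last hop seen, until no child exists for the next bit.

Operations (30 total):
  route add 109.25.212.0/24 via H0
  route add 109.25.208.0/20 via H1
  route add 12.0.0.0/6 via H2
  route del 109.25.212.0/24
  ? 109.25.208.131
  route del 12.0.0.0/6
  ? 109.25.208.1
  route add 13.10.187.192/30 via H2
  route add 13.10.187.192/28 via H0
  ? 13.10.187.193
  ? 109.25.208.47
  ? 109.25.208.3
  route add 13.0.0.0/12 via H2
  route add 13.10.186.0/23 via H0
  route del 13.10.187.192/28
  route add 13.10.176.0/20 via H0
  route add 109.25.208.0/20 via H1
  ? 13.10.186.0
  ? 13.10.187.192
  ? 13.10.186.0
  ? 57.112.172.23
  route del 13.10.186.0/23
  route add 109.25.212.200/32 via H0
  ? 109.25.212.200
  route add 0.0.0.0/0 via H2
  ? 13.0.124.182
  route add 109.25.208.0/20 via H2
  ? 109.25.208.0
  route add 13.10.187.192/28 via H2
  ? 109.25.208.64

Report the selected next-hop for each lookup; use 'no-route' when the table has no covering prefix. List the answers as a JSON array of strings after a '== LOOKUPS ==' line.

Process each operation:
  + 109.25.212.0/24 (H0) depth=24
  + 109.25.208.0/20 (H1) depth=20
  + 12.0.0.0/6 (H2) depth=6
  - 109.25.212.0/24 clear@24
  Q 109.25.208.131: descend 011011010001100111010 ; hops seen [H1] ; pick H1
  - 12.0.0.0/6 clear@6
  Q 109.25.208.1: descend 011011010001100111010 ; hops seen [H1] ; pick H1
  + 13.10.187.192/30 (H2) depth=30
  + 13.10.187.192/28 (H0) depth=28
  Q 13.10.187.193: descend 000011010000101010111011110000 ; hops seen [H0,H2] ; pick H2
  Q 109.25.208.47: descend 011011010001100111010 ; hops seen [H1] ; pick H1
  Q 109.25.208.3: descend 011011010001100111010 ; hops seen [H1] ; pick H1
  + 13.0.0.0/12 (H2) depth=12
  + 13.10.186.0/23 (H0) depth=23
  - 13.10.187.192/28 clear@28
  + 13.10.176.0/20 (H0) depth=20
  + 109.25.208.0/20 (H1) depth=20
  Q 13.10.186.0: descend 00001101000010101011101 ; hops seen [H2,H0,H0] ; pick H0
  Q 13.10.187.192: descend 000011010000101010111011110000 ; hops seen [H2,H0,H0,H2] ; pick H2
  Q 13.10.186.0: descend 00001101000010101011101 ; hops seen [H2,H0,H0] ; pick H0
  Q 57.112.172.23: descend 00 ; hops seen [∅] ; pick no-route
  - 13.10.186.0/23 clear@23
  + 109.25.212.200/32 (H0) depth=32
  Q 109.25.212.200: descend 01101101000110011101010011001000 ; hops seen [H1,H0] ; pick H0
  + 0.0.0.0/0 (H2) depth=0
  Q 13.0.124.182: descend 000011010000 ; hops seen [H2,H2] ; pick H2
  + 109.25.208.0/20 (H2) depth=20
  Q 109.25.208.0: descend 011011010001100111010 ; hops seen [H2,H2] ; pick H2
  + 13.10.187.192/28 (H2) depth=28
  Q 109.25.208.64: descend 011011010001100111010 ; hops seen [H2,H2] ; pick H2

== LOOKUPS ==
["H1","H1","H2","H1","H1","H0","H2","H0","no-route","H0","H2","H2","H2"]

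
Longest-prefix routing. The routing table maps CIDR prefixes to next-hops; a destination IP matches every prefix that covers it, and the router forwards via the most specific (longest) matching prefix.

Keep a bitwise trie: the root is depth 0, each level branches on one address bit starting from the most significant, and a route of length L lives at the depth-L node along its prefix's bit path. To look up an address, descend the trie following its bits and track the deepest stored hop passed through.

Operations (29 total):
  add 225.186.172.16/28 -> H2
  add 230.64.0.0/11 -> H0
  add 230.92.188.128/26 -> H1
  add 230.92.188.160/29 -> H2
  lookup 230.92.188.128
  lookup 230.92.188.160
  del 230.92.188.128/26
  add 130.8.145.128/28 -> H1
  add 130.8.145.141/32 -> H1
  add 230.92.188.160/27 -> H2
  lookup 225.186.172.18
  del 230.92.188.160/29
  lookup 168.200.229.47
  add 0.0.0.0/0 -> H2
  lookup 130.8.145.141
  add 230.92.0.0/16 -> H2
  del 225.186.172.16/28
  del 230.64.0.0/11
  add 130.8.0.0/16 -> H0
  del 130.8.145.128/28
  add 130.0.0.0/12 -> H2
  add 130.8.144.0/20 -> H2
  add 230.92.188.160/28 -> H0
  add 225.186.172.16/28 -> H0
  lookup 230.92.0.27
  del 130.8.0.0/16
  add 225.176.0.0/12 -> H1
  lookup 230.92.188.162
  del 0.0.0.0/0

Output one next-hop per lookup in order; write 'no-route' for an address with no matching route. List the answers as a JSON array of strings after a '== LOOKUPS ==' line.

Apply in order:
  + 225.186.172.16/28 (H2) depth=28
  + 230.64.0.0/11 (H0) depth=11
  + 230.92.188.128/26 (H1) depth=26
  + 230.92.188.160/29 (H2) depth=29
  Q 230.92.188.128: descend 11100110010111001011110010 ; hops seen [H0,H1] ; pick H1
  Q 230.92.188.160: descend 11100110010111001011110010100 ; hops seen [H0,H1,H2] ; pick H2
  del 230.92.188.128/26 (clear depth 26)
  + 130.8.145.128/28 (H1) depth=28
  + 130.8.145.141/32 (H1) depth=32
  + 230.92.188.160/27 (H2) depth=27
  Q 225.186.172.18: descend 1110000110111010101011000001 ; hops seen [H2] ; pick H2
  del 230.92.188.160/29 (clear depth 29)
  Q 168.200.229.47: descend 10 ; hops seen [∅] ; pick no-route
  + 0.0.0.0/0 (H2) depth=0
  Q 130.8.145.141: descend 10000010000010001001000110001101 ; hops seen [H2,H1,H1] ; pick H1
  + 230.92.0.0/16 (H2) depth=16
  del 225.186.172.16/28 (clear depth 28)
  del 230.64.0.0/11 (clear depth 11)
  + 130.8.0.0/16 (H0) depth=16
  del 130.8.145.128/28 (clear depth 28)
  + 130.0.0.0/12 (H2) depth=12
  + 130.8.144.0/20 (H2) depth=20
  + 230.92.188.160/28 (H0) depth=28
  + 225.186.172.16/28 (H0) depth=28
  Q 230.92.0.27: descend 1110011001011100 ; hops seen [H2,H2] ; pick H2
  del 130.8.0.0/16 (clear depth 16)
  + 225.176.0.0/12 (H1) depth=12
  Q 230.92.188.162: descend 11100110010111001011110010100 ; hops seen [H2,H2,H2,H0] ; pick H0
  del 0.0.0.0/0 (clear depth 0)

== LOOKUPS ==
["H1","H2","H2","no-route","H1","H2","H0"]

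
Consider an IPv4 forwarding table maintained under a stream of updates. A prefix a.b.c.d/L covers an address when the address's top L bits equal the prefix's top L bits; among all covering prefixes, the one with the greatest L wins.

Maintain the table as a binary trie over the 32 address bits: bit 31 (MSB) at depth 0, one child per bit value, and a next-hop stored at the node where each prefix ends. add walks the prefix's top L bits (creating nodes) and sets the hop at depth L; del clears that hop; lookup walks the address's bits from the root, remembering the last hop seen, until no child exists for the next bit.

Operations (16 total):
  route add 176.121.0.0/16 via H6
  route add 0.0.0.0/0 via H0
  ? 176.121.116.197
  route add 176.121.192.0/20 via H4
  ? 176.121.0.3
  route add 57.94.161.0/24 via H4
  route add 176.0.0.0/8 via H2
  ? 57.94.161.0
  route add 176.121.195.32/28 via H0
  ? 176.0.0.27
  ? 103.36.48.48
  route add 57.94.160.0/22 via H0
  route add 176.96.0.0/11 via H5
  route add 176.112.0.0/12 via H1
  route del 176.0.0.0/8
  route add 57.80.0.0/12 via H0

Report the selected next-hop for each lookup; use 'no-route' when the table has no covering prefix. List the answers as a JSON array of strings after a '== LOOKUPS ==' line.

Process each operation:
  + 176.121.0.0/16 (H6) depth=16
  + 0.0.0.0/0 (H0) depth=0
  ? 176.121.116.197  path d0:H0→d1:-→d2:-→d3:-→d4:-→d5:-→d6:-→d7:-→d8:-→d9:-→d10:-→d11:-→d12:-→d13:-→d14:-→d15:-→d16:H6  best=H6
  + 176.121.192.0/20 (H4) depth=20
  ? 176.121.0.3  path d0:H0→d1:-→d2:-→d3:-→d4:-→d5:-→d6:-→d7:-→d8:-→d9:-→d10:-→d11:-→d12:-→d13:-→d14:-→d15:-→d16:H6  best=H6
  + 57.94.161.0/24 (H4) depth=24
  + 176.0.0.0/8 (H2) depth=8
  ? 57.94.161.0  path d0:H0→d1:-→d2:-→d3:-→d4:-→d5:-→d6:-→d7:-→d8:-→d9:-→d10:-→d11:-→d12:-→d13:-→d14:-→d15:-→d16:-→d17:-→d18:-→d19:-→d20:-→d21:-→d22:-→d23:-→d24:H4  best=H4
  + 176.121.195.32/28 (H0) depth=28
  ? 176.0.0.27  path d0:H0→d1:-→d2:-→d3:-→d4:-→d5:-→d6:-→d7:-→d8:H2→d9:-  best=H2
  ? 103.36.48.48  path d0:H0→d1:-  best=H0
  + 57.94.160.0/22 (H0) depth=22
  + 176.96.0.0/11 (H5) depth=11
  + 176.112.0.0/12 (H1) depth=12
  - 176.0.0.0/8 clear@8
  + 57.80.0.0/12 (H0) depth=12

== LOOKUPS ==
["H6","H6","H4","H2","H0"]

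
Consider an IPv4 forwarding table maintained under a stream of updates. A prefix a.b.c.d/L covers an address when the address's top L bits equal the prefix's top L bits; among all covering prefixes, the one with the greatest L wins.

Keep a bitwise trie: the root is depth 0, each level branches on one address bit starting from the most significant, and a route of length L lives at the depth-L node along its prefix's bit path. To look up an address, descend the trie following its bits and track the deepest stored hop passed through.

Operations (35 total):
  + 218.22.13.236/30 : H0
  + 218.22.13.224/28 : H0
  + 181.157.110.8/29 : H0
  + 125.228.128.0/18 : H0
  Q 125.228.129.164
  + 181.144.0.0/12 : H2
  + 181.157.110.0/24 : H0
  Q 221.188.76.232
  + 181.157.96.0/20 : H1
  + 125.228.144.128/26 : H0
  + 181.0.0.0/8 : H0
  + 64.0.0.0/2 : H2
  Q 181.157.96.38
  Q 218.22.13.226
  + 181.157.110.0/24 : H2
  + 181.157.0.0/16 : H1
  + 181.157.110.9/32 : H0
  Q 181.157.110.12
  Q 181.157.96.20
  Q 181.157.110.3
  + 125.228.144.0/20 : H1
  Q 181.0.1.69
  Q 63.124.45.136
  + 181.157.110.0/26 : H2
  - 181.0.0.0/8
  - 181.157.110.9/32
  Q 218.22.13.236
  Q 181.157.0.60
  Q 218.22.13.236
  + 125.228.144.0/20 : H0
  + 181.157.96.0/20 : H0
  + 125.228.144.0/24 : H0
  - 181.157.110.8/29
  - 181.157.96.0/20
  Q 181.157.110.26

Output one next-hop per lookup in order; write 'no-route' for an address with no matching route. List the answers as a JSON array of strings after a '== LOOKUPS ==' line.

Trace:
  add 218.22.13.236/30 -> H0 at depth 30
  add 218.22.13.224/28 -> H0 at depth 28
  add 181.157.110.8/29 -> H0 at depth 29
  add 125.228.128.0/18 -> H0 at depth 18
  lookup 125.228.129.164: bits 011111011110010010 walk d0:-→d1:-→d2:-→d3:-→d4:-→d5:-→d6:-→d7:-→d8:-→d9:-→d10:-→d11:-→d12:-→d13:-→d14:-→d15:-→d16:-→d17:-→d18:H0 -> H0
  add 181.144.0.0/12 -> H2 at depth 12
  add 181.157.110.0/24 -> H0 at depth 24
  lookup 221.188.76.232: bits 11011 walk d0:-→d1:-→d2:-→d3:-→d4:-→d5:- -> no-route
  add 181.157.96.0/20 -> H1 at depth 20
  add 125.228.144.128/26 -> H0 at depth 26
  add 181.0.0.0/8 -> H0 at depth 8
  add 64.0.0.0/2 -> H2 at depth 2
  lookup 181.157.96.38: bits 10110101100111010110 walk d0:-→d1:-→d2:-→d3:-→d4:-→d5:-→d6:-→d7:-→d8:H0→d9:-→d10:-→d11:-→d12:H2→d13:-→d14:-→d15:-→d16:-→d17:-→d18:-→d19:-→d20:H1 -> H1
  lookup 218.22.13.226: bits 1101101000010110000011011110 walk d0:-→d1:-→d2:-→d3:-→d4:-→d5:-→d6:-→d7:-→d8:-→d9:-→d10:-→d11:-→d12:-→d13:-→d14:-→d15:-→d16:-→d17:-→d18:-→d19:-→d20:-→d21:-→d22:-→d23:-→d24:-→d25:-→d26:-→d27:-→d28:H0 -> H0
  add 181.157.110.0/24 -> H2 at depth 24
  add 181.157.0.0/16 -> H1 at depth 16
  add 181.157.110.9/32 -> H0 at depth 32
  lookup 181.157.110.12: bits 10110101100111010110111000001 walk d0:-→d1:-→d2:-→d3:-→d4:-→d5:-→d6:-→d7:-→d8:H0→d9:-→d10:-→d11:-→d12:H2→d13:-→d14:-→d15:-→d16:H1→d17:-→d18:-→d19:-→d20:H1→d21:-→d22:-→d23:-→d24:H2→d25:-→d26:-→d27:-→d28:-→d29:H0 -> H0
  lookup 181.157.96.20: bits 10110101100111010110 walk d0:-→d1:-→d2:-→d3:-→d4:-→d5:-→d6:-→d7:-→d8:H0→d9:-→d10:-→d11:-→d12:H2→d13:-→d14:-→d15:-→d16:H1→d17:-→d18:-→d19:-→d20:H1 -> H1
  lookup 181.157.110.3: bits 1011010110011101011011100000 walk d0:-→d1:-→d2:-→d3:-→d4:-→d5:-→d6:-→d7:-→d8:H0→d9:-→d10:-→d11:-→d12:H2→d13:-→d14:-→d15:-→d16:H1→d17:-→d18:-→d19:-→d20:H1→d21:-→d22:-→d23:-→d24:H2→d25:-→d26:-→d27:-→d28:- -> H2
  add 125.228.144.0/20 -> H1 at depth 20
  lookup 181.0.1.69: bits 10110101 walk d0:-→d1:-→d2:-→d3:-→d4:-→d5:-→d6:-→d7:-→d8:H0 -> H0
  lookup 63.124.45.136: bits 0 walk d0:-→d1:- -> no-route
  add 181.157.110.0/26 -> H2 at depth 26
  del 181.0.0.0/8 (clear depth 8)
  del 181.157.110.9/32 (clear depth 32)
  lookup 218.22.13.236: bits 110110100001011000001101111011 walk d0:-→d1:-→d2:-→d3:-→d4:-→d5:-→d6:-→d7:-→d8:-→d9:-→d10:-→d11:-→d12:-→d13:-→d14:-→d15:-→d16:-→d17:-→d18:-→d19:-→d20:-→d21:-→d22:-→d23:-→d24:-→d25:-→d26:-→d27:-→d28:H0→d29:-→d30:H0 -> H0
  lookup 181.157.0.60: bits 10110101100111010 walk d0:-→d1:-→d2:-→d3:-→d4:-→d5:-→d6:-→d7:-→d8:-→d9:-→d10:-→d11:-→d12:H2→d13:-→d14:-→d15:-→d16:H1→d17:- -> H1
  lookup 218.22.13.236: bits 110110100001011000001101111011 walk d0:-→d1:-→d2:-→d3:-→d4:-→d5:-→d6:-→d7:-→d8:-→d9:-→d10:-→d11:-→d12:-→d13:-→d14:-→d15:-→d16:-→d17:-→d18:-→d19:-→d20:-→d21:-→d22:-→d23:-→d24:-→d25:-→d26:-→d27:-→d28:H0→d29:-→d30:H0 -> H0
  add 125.228.144.0/20 -> H0 at depth 20
  add 181.157.96.0/20 -> H0 at depth 20
  add 125.228.144.0/24 -> H0 at depth 24
  del 181.157.110.8/29 (clear depth 29)
  del 181.157.96.0/20 (clear depth 20)
  lookup 181.157.110.26: bits 101101011001110101101110000 walk d0:-→d1:-→d2:-→d3:-→d4:-→d5:-→d6:-→d7:-→d8:-→d9:-→d10:-→d11:-→d12:H2→d13:-→d14:-→d15:-→d16:H1→d17:-→d18:-→d19:-→d20:-→d21:-→d22:-→d23:-→d24:H2→d25:-→d26:H2→d27:- -> H2

== LOOKUPS ==
["H0","no-route","H1","H0","H0","H1","H2","H0","no-route","H0","H1","H0","H2"]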